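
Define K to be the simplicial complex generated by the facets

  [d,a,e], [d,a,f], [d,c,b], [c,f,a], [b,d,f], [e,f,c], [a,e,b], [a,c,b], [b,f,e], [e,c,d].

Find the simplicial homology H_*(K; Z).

Fix the vertex order a < b < c < d < e < f and write every simplex with vertices in increasing order. Then dim K = 2 and the simplices of K are:

  0-simplices (6): a, b, c, d, e, f
  1-simplices (15): ab, ac, ad, ae, af, bc, bd, be, bf, cd, ce, cf, de, df, ef
  2-simplices (10): abc, abe, acf, ade, adf, bcd, bdf, bef, cde, cef

so the chain groups are C_0 ≅ Z^6, C_1 ≅ Z^15, C_2 ≅ Z^10.

∂_1: C_1 → C_0 sends each edge [p,q] (with p < q) to q − p. For instance
  ∂af = f − a.
The resulting 6×15 matrix has rank 5, and its Smith normal form has invariant factors (1,1,1,1,1).

The boundary map ∂_2: C_2 → C_1 acts by ∂[p,q,r] = [q,r] − [p,r] + [p,q]. For instance
  ∂bef = ef − bf + be,
  ∂bdf = df − bf + bd.
The resulting 15×10 matrix has rank 10, and its Smith normal form has invariant factors (1,1,1,1,1,1,1,1,1,2).

Computing H_k = (kernel of ∂_k) / (image of ∂_{k+1}):

  H_0: rank C_0 − rank ∂_1 = 6 − 5 = 1, and the invariant factors of ∂_1 are all 1, so H_0 ≅ Z.
  H_1: rank ker ∂_1 − rank ∂_2 = (15 − 5) − 10 = 0, and ∂_2 has invariant factor 2 > 1, so H_1 ≅ Z/2.
  H_2: rank ker ∂_2 − rank ∂_3 = (10 − 10) − 0 = 0, and there is no ∂_3, so H_2 ≅ 0.

As a check, the Euler characteristic is 6 − 15 + 10 = 1, which agrees with 1 − 0 + 0 = 1.
(K is a triangulation of the real projective plane RP^2.)

H_0 = Z,  H_1 = Z/2,  H_2 = 0.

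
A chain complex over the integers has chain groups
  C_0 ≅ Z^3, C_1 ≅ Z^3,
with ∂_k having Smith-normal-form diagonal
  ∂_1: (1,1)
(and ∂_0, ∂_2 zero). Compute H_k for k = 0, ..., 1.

H_0: b_0 = 3 − 0 − 2 = 1; torsion from ∂_1 factors > 1: none. So H_0 ≅ Z.
H_1: b_1 = 3 − 2 − 0 = 1; torsion from ∂_2 factors > 1: none. So H_1 ≅ Z.

H_0 ≅ Z,  H_1 ≅ Z.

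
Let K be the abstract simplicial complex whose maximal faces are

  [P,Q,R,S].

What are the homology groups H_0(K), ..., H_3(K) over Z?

Order the vertices as P < Q < R < S. Listing each simplex with vertices in this order, K has dimension 3 with simplices:

  0-simplices (4): P, Q, R, S
  1-simplices (6): PQ, PR, PS, QR, QS, RS
  2-simplices (4): PQR, PQS, PRS, QRS
  3-simplices (1): PQRS

so the chain groups are C_0 ≅ Z^4, C_1 ≅ Z^6, C_2 ≅ Z^4, C_3 ≅ Z^1.

Boundary ∂_1: C_1 → C_0 is given by ∂[p,q] = [q] − [p]. For instance
  ∂QR = R − Q.
The 4×6 boundary matrix has rank 3 and Smith normal form diag(1,1,1).

Boundary ∂_2: C_2 → C_1 sends each 2-simplex [p,q,r] to [q,r] − [p,r] + [p,q]. For instance
  ∂PRS = RS − PS + PR,
  ∂PQS = QS − PS + PQ.
The resulting 6×4 matrix has rank 3, and its Smith normal form has invariant factors (1,1,1).

∂_3: C_3 → C_2 sends each 3-simplex σ to the alternating sum Σ_i (−1)^i (σ with its i-th vertex removed). For instance
  ∂PQRS = QRS − PRS + PQS − PQR.
This gives a 4×1 integer matrix of rank 1; reducing to Smith normal form yields diagonal entries (1).

Reading off H_k = ker ∂_k / im ∂_{k+1}:

  H_0: rank C_0 − rank ∂_1 = 4 − 3 = 1, and the invariant factors of ∂_1 are all 1, so H_0 = Z.
  H_1: rank ker ∂_1 − rank ∂_2 = (6 − 3) − 3 = 0, and the invariant factors of ∂_2 are all 1, so H_1 = 0.
  H_2: rank ker ∂_2 − rank ∂_3 = (4 − 3) − 1 = 0, and the invariant factors of ∂_3 are all 1, so H_2 = 0.
  H_3: rank ker ∂_3 − rank ∂_4 = (1 − 1) − 0 = 0, and there is no ∂_4, so H_3 = 0.

(K is a triangulation of the 3-simplex.)

H_0 = Z,  H_1 = 0,  H_2 = 0,  H_3 = 0.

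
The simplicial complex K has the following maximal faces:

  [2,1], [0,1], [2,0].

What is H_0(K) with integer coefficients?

H_0 ≅ Z.

Take the total order 0 < 1 < 2 on the vertex set. Then K (dimension 1) consists of the simplices:

  0-simplices (3): [0], [1], [2]
  1-simplices (3): [0,1], [0,2], [1,2]

so the chain groups are C_0 ≅ Z^3, C_1 ≅ Z^3.

The boundary map ∂_1: C_1 → C_0 sends each edge [p,q] (with p < q) to q − p.
This gives a 3×3 integer matrix of rank 2; reducing to Smith normal form yields diagonal entries (1,1).

Computing H_k = (kernel of ∂_k) / (image of ∂_{k+1}):

  H_0: rank C_0 − rank ∂_1 = 3 − 2 = 1, and the invariant factors of ∂_1 are all 1, so H_0 ≅ Z.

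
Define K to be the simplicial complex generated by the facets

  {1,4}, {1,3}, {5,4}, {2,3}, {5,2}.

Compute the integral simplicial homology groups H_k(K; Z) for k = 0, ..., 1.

We work with the vertex ordering 1 < 2 < 3 < 4 < 5. The simplices of K, each written with vertices in increasing order, are:

  0-simplices (5): [1], [2], [3], [4], [5]
  1-simplices (5): [1,3], [1,4], [2,3], [2,5], [4,5]

giving chain groups C_0 ≅ Z^5, C_1 ≅ Z^5.

The boundary map ∂_1: C_1 → C_0 is given by ∂[p,q] = [q] − [p]. For instance
  ∂[1,4] = [4] − [1].
The resulting 5×5 matrix has rank 4, and its Smith normal form has invariant factors (1,1,1,1).

Computing H_k = (kernel of ∂_k) / (image of ∂_{k+1}):

  H_0: rank C_0 − rank ∂_1 = 5 − 4 = 1, and the invariant factors of ∂_1 are all 1, so H_0 = Z.
  H_1: rank ker ∂_1 − rank ∂_2 = (5 − 4) − 0 = 1, and there is no ∂_2, so H_1 = Z.

H_0 = Z,  H_1 = Z.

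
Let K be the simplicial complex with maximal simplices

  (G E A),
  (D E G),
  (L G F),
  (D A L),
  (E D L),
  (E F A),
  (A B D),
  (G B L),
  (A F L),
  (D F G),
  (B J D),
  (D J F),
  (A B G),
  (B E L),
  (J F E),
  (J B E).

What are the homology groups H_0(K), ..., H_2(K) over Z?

H_0 ≅ Z,  H_1 ≅ Z^2,  H_2 ≅ Z.

Fix the vertex order A < B < D < E < F < G < J < L and write every simplex with vertices in increasing order. Then dim K = 2 and the simplices of K are:

  0-simplices (8): A, B, D, E, F, G, J, L
  1-simplices (24): AB, AD, AE, AF, AG, AL, BD, BE, BG, BJ, BL, DE, DF, DG, DJ, DL, EF, EG, EJ, EL, FG, FJ, FL, GL
  2-simplices (16): ABD, ABG, ADL, AEF, AEG, AFL, BDJ, BEJ, BEL, BGL, DEG, DEL, DFG, DFJ, EFJ, FGL

giving chain groups C_0 ≅ Z^8, C_1 ≅ Z^24, C_2 ≅ Z^16.

∂_1: C_1 → C_0 maps an edge to its endpoints' difference, ∂[p,q] = q − p.
The resulting 8×24 matrix has rank 7, and its Smith normal form has invariant factors (1,1,1,1,1,1,1).

Boundary ∂_2: C_2 → C_1 maps a triangle to the signed sum of its edges. For instance
  ∂DEG = EG − DG + DE,
  ∂FGL = GL − FL + FG.
This gives a 24×16 integer matrix of rank 15; reducing to Smith normal form yields diagonal entries (1,1,1,1,1,1,1,1,1,1,1,1,1,1,1).

Now H_k = ker ∂_k / im ∂_{k+1}, so:

  H_0: rank C_0 − rank ∂_1 = 8 − 7 = 1, and the invariant factors of ∂_1 are all 1, so H_0 ≅ Z.
  H_1: rank ker ∂_1 − rank ∂_2 = (24 − 7) − 15 = 2, and the invariant factors of ∂_2 are all 1, so H_1 ≅ Z^2.
  H_2: rank ker ∂_2 − rank ∂_3 = (16 − 15) − 0 = 1, and there is no ∂_3, so H_2 ≅ Z.

(K is a triangulation of the torus T^2.)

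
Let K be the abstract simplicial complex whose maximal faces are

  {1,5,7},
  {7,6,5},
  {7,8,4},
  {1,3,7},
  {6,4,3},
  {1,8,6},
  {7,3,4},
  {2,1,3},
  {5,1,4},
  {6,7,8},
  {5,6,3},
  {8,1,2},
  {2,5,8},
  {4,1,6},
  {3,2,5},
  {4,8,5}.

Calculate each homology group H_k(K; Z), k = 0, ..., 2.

H_0 = Z,  H_1 = Z^2,  H_2 = Z.

Fix the vertex order 1 < 2 < 3 < 4 < 5 < 6 < 7 < 8 and write every simplex with vertices in increasing order. Then dim K = 2 and the simplices of K are:

  0-simplices (8): [1], [2], [3], [4], [5], [6], [7], [8]
  1-simplices (24): (24 of them)
  2-simplices (16): [1,2,3], [1,2,8], [1,3,7], [1,4,5], [1,4,6], [1,5,7], [1,6,8], [2,3,5], [2,5,8], [3,4,6], [3,4,7], [3,5,6], [4,5,8], [4,7,8], [5,6,7], [6,7,8]

Hence C_0 ≅ Z^8, C_1 ≅ Z^24, C_2 ≅ Z^16.

∂_1: C_1 → C_0 maps an edge to its endpoints' difference, ∂[p,q] = q − p.
The resulting 8×24 matrix has rank 7, and its Smith normal form has invariant factors (1,1,1,1,1,1,1).

∂_2: C_2 → C_1 sends each 2-simplex [p,q,r] to [q,r] − [p,r] + [p,q]. For instance
  ∂[4,5,8] = [5,8] − [4,8] + [4,5],
  ∂[2,5,8] = [5,8] − [2,8] + [2,5].
This gives a 24×16 integer matrix of rank 15; reducing to Smith normal form yields diagonal entries (1,1,1,1,1,1,1,1,1,1,1,1,1,1,1).

Now H_k = ker ∂_k / im ∂_{k+1}, so:

  H_0: rank C_0 − rank ∂_1 = 8 − 7 = 1, and the invariant factors of ∂_1 are all 1, so H_0 ≅ Z.
  H_1: rank ker ∂_1 − rank ∂_2 = (24 − 7) − 15 = 2, and the invariant factors of ∂_2 are all 1, so H_1 ≅ Z^2.
  H_2: rank ker ∂_2 − rank ∂_3 = (16 − 15) − 0 = 1, and there is no ∂_3, so H_2 ≅ Z.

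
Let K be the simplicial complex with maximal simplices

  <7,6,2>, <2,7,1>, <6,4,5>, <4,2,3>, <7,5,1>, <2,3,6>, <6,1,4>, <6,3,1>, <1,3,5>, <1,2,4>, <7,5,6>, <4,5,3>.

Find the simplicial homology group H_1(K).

H_1 ≅ Z/2.

Order the vertices as 1 < 2 < 3 < 4 < 5 < 6 < 7. Listing each simplex with vertices in this order, K has dimension 2 with simplices:

  0-simplices (7): [1], [2], [3], [4], [5], [6], [7]
  1-simplices (18): [1,2], [1,3], [1,4], [1,5], [1,6], [1,7], [2,3], [2,4], [2,6], [2,7], [3,4], [3,5], [3,6], [4,5], [4,6], [5,6], [5,7], [6,7]
  2-simplices (12): [1,2,4], [1,2,7], [1,3,5], [1,3,6], [1,4,6], [1,5,7], [2,3,4], [2,3,6], [2,6,7], [3,4,5], [4,5,6], [5,6,7]

giving chain groups C_0 ≅ Z^7, C_1 ≅ Z^18, C_2 ≅ Z^12.

Boundary ∂_1: C_1 → C_0 sends each edge [p,q] (with p < q) to q − p. For instance
  ∂[1,4] = [4] − [1].
This gives a 7×18 integer matrix of rank 6; reducing to Smith normal form yields diagonal entries (1,1,1,1,1,1).

∂_2: C_2 → C_1 sends each 2-simplex [p,q,r] to [q,r] − [p,r] + [p,q]. For instance
  ∂[1,2,7] = [2,7] − [1,7] + [1,2],
  ∂[1,5,7] = [5,7] − [1,7] + [1,5].
The 18×12 boundary matrix has rank 12 and Smith normal form diag(1,1,1,1,1,1,1,1,1,1,1,2).

Reading off H_k = ker ∂_k / im ∂_{k+1}:

  H_1: rank ker ∂_1 − rank ∂_2 = (18 − 6) − 12 = 0, and ∂_2 has invariant factor 2 > 1, so H_1 = Z/2.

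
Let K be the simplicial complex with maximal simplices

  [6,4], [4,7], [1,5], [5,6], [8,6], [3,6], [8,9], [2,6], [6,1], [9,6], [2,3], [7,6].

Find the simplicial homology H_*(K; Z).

K has 9 vertices, 12 edges.
rank ∂_0 = 0, rank ∂_1 = 8 ⇒ b_0 = 9 − 0 − 8 = 1; all invariant factors of ∂_1 are 1 so no torsion. So H_0 ≅ Z.
rank ∂_1 = 8, rank ∂_2 = 0 ⇒ b_1 = 12 − 8 − 0 = 4. So H_1 ≅ Z^4.

H_0 ≅ Z,  H_1 ≅ Z^4.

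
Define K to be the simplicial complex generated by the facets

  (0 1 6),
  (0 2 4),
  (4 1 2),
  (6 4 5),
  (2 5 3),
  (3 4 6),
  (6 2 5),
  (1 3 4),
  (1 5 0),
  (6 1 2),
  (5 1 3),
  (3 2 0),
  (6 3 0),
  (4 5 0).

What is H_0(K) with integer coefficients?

Order the vertices as 0 < 1 < 2 < 3 < 4 < 5 < 6. Listing each simplex with vertices in this order, K has dimension 2 with simplices:

  0-simplices (7): [0], [1], [2], [3], [4], [5], [6]
  1-simplices (21): [0,1], [0,2], [0,3], [0,4], [0,5], [0,6], [1,2], [1,3], [1,4], [1,5], [1,6], [2,3], [2,4], [2,5], [2,6], [3,4], [3,5], [3,6], [4,5], [4,6], [5,6]
  2-simplices (14): [0,1,5], [0,1,6], [0,2,3], [0,2,4], [0,3,6], [0,4,5], [1,2,4], [1,2,6], [1,3,4], [1,3,5], [2,3,5], [2,5,6], [3,4,6], [4,5,6]

Hence C_0 ≅ Z^7, C_1 ≅ Z^21, C_2 ≅ Z^14.

The boundary map ∂_1: C_1 → C_0 is given by ∂[p,q] = [q] − [p]. For instance
  ∂[0,5] = [5] − [0].
This gives a 7×21 integer matrix of rank 6; reducing to Smith normal form yields diagonal entries (1,1,1,1,1,1).

The boundary map ∂_2: C_2 → C_1 sends each 2-simplex [p,q,r] to [q,r] − [p,r] + [p,q]. For instance
  ∂[1,2,6] = [2,6] − [1,6] + [1,2],
  ∂[2,5,6] = [5,6] − [2,6] + [2,5].
This gives a 21×14 integer matrix of rank 13; reducing to Smith normal form yields diagonal entries (1,1,1,1,1,1,1,1,1,1,1,1,1).

Now H_k = ker ∂_k / im ∂_{k+1}, so:

  H_0: rank C_0 − rank ∂_1 = 7 − 6 = 1, and the invariant factors of ∂_1 are all 1, so H_0 = Z.

H_0 ≅ Z.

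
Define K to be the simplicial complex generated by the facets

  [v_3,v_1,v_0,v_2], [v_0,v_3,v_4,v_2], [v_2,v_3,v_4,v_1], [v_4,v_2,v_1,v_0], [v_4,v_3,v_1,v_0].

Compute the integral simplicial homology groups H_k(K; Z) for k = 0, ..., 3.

Fix the vertex order v_0 < v_1 < v_2 < v_3 < v_4 and write every simplex with vertices in increasing order. Then dim K = 3 and the simplices of K are:

  0-simplices (5): [v_0], [v_1], [v_2], [v_3], [v_4]
  1-simplices (10): [v_0,v_1], [v_0,v_2], [v_0,v_3], [v_0,v_4], [v_1,v_2], [v_1,v_3], [v_1,v_4], [v_2,v_3], [v_2,v_4], [v_3,v_4]
  2-simplices (10): [v_0,v_1,v_2], [v_0,v_1,v_3], [v_0,v_1,v_4], [v_0,v_2,v_3], [v_0,v_2,v_4], [v_0,v_3,v_4], [v_1,v_2,v_3], [v_1,v_2,v_4], [v_1,v_3,v_4], [v_2,v_3,v_4]
  3-simplices (5): [v_0,v_1,v_2,v_3], [v_0,v_1,v_2,v_4], [v_0,v_1,v_3,v_4], [v_0,v_2,v_3,v_4], [v_1,v_2,v_3,v_4]

so the chain groups are C_0 ≅ Z^5, C_1 ≅ Z^10, C_2 ≅ Z^10, C_3 ≅ Z^5.

The boundary map ∂_1: C_1 → C_0 is given by ∂[p,q] = [q] − [p]. For instance
  ∂[v_0,v_2] = [v_2] − [v_0].
The resulting 5×10 matrix has rank 4, and its Smith normal form has invariant factors (1,1,1,1).

Boundary ∂_2: C_2 → C_1 maps a triangle to the signed sum of its edges. For instance
  ∂[v_0,v_3,v_4] = [v_3,v_4] − [v_0,v_4] + [v_0,v_3],
  ∂[v_0,v_2,v_3] = [v_2,v_3] − [v_0,v_3] + [v_0,v_2].
The 10×10 boundary matrix has rank 6 and Smith normal form diag(1,1,1,1,1,1).

The boundary map ∂_3: C_3 → C_2 sends each 3-simplex σ to the alternating sum Σ_i (−1)^i (σ with its i-th vertex removed). For instance
  ∂[v_0,v_2,v_3,v_4] = [v_2,v_3,v_4] − [v_0,v_3,v_4] + [v_0,v_2,v_4] − [v_0,v_2,v_3],
  ∂[v_1,v_2,v_3,v_4] = [v_2,v_3,v_4] − [v_1,v_3,v_4] + [v_1,v_2,v_4] − [v_1,v_2,v_3].
As a 10×5 matrix over Z this has rank 4, with invariant factors (1,1,1,1).

Reading off H_k = ker ∂_k / im ∂_{k+1}:

  H_0: rank C_0 − rank ∂_1 = 5 − 4 = 1, and the invariant factors of ∂_1 are all 1, so H_0 ≅ Z.
  H_1: rank ker ∂_1 − rank ∂_2 = (10 − 4) − 6 = 0, and the invariant factors of ∂_2 are all 1, so H_1 ≅ 0.
  H_2: rank ker ∂_2 − rank ∂_3 = (10 − 6) − 4 = 0, and the invariant factors of ∂_3 are all 1, so H_2 ≅ 0.
  H_3: rank ker ∂_3 − rank ∂_4 = (5 − 4) − 0 = 1, and there is no ∂_4, so H_3 ≅ Z.

H_0 = Z,  H_1 = 0,  H_2 = 0,  H_3 = Z.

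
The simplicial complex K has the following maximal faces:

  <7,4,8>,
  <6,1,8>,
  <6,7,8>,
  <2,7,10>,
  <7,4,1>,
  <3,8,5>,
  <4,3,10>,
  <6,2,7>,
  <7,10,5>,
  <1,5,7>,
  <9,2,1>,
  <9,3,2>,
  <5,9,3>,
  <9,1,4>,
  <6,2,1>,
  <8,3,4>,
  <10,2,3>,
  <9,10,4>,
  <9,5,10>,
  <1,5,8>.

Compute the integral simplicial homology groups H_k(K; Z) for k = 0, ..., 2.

Order the vertices as 1 < 2 < 3 < 4 < 5 < 6 < 7 < 8 < 9 < 10. Listing each simplex with vertices in this order, K has dimension 2 with simplices:

  0-simplices (10): [1], [2], [3], [4], [5], [6], [7], [8], [9], [10]
  1-simplices (30): (30 of them)
  2-simplices (20): (20 of them)

so the chain groups are C_0 ≅ Z^10, C_1 ≅ Z^30, C_2 ≅ Z^20.

Boundary ∂_1: C_1 → C_0 sends each edge [p,q] (with p < q) to q − p.
As a 10×30 matrix over Z this has rank 9, with invariant factors (1,1,1,1,1,1,1,1,1).

Boundary ∂_2: C_2 → C_1 sends each 2-simplex [p,q,r] to [q,r] − [p,r] + [p,q]. For instance
  ∂[3,4,10] = [4,10] − [3,10] + [3,4],
  ∂[3,5,8] = [5,8] − [3,8] + [3,5].
As a 30×20 matrix over Z this has rank 20, with invariant factors (1,1,1,1,1,1,1,1,1,1,1,1,1,1,1,1,1,1,1,2).

Reading off H_k = ker ∂_k / im ∂_{k+1}:

  H_0: rank C_0 − rank ∂_1 = 10 − 9 = 1, and the invariant factors of ∂_1 are all 1, so H_0 = Z.
  H_1: rank ker ∂_1 − rank ∂_2 = (30 − 9) − 20 = 1, and ∂_2 has invariant factor 2 > 1, so H_1 = Z × Z/2.
  H_2: rank ker ∂_2 − rank ∂_3 = (20 − 20) − 0 = 0, and there is no ∂_3, so H_2 = 0.

(K is a triangulation of the Klein bottle.)

H_0 = Z,  H_1 = Z × Z/2,  H_2 = 0.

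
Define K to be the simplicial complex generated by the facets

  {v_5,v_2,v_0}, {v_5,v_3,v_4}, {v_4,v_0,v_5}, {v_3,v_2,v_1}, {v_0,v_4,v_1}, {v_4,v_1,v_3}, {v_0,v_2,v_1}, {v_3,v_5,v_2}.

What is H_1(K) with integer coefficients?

H_1 ≅ 0.

Take the total order v_0 < v_1 < v_2 < v_3 < v_4 < v_5 on the vertex set. Then K (dimension 2) consists of the simplices:

  0-simplices (6): [v_0], [v_1], [v_2], [v_3], [v_4], [v_5]
  1-simplices (12): [v_0,v_1], [v_0,v_2], [v_0,v_4], [v_0,v_5], [v_1,v_2], [v_1,v_3], [v_1,v_4], [v_2,v_3], [v_2,v_5], [v_3,v_4], [v_3,v_5], [v_4,v_5]
  2-simplices (8): [v_0,v_1,v_2], [v_0,v_1,v_4], [v_0,v_2,v_5], [v_0,v_4,v_5], [v_1,v_2,v_3], [v_1,v_3,v_4], [v_2,v_3,v_5], [v_3,v_4,v_5]

giving chain groups C_0 ≅ Z^6, C_1 ≅ Z^12, C_2 ≅ Z^8.

∂_1: C_1 → C_0 sends each edge [p,q] (with p < q) to q − p. For instance
  ∂[v_2,v_5] = [v_5] − [v_2].
The resulting 6×12 matrix has rank 5, and its Smith normal form has invariant factors (1,1,1,1,1).

The boundary map ∂_2: C_2 → C_1 sends each 2-simplex [p,q,r] to [q,r] − [p,r] + [p,q]. For instance
  ∂[v_0,v_2,v_5] = [v_2,v_5] − [v_0,v_5] + [v_0,v_2],
  ∂[v_0,v_1,v_4] = [v_1,v_4] − [v_0,v_4] + [v_0,v_1].
The 12×8 boundary matrix has rank 7 and Smith normal form diag(1,1,1,1,1,1,1).

Computing H_k = (kernel of ∂_k) / (image of ∂_{k+1}):

  H_1: rank ker ∂_1 − rank ∂_2 = (12 − 5) − 7 = 0, and the invariant factors of ∂_2 are all 1, so H_1 = 0.

(K is a triangulation of the 2-sphere S^2.)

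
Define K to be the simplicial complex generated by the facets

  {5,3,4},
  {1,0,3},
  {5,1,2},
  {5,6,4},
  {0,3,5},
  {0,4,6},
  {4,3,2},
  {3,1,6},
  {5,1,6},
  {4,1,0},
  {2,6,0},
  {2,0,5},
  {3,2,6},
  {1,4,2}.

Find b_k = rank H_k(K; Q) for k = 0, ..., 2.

Take the total order 0 < 1 < 2 < 3 < 4 < 5 < 6 on the vertex set. Then K (dimension 2) consists of the simplices:

  0-simplices (7): [0], [1], [2], [3], [4], [5], [6]
  1-simplices (21): [0,1], [0,2], [0,3], [0,4], [0,5], [0,6], [1,2], [1,3], [1,4], [1,5], [1,6], [2,3], [2,4], [2,5], [2,6], [3,4], [3,5], [3,6], [4,5], [4,6], [5,6]
  2-simplices (14): [0,1,3], [0,1,4], [0,2,5], [0,2,6], [0,3,5], [0,4,6], [1,2,4], [1,2,5], [1,3,6], [1,5,6], [2,3,4], [2,3,6], [3,4,5], [4,5,6]

Hence C_0 ≅ Z^7, C_1 ≅ Z^21, C_2 ≅ Z^14.

Boundary ∂_1: C_1 → C_0 is given by ∂[p,q] = [q] − [p].
As a 7×21 matrix over Z this has rank 6, with invariant factors (1,1,1,1,1,1).

The boundary map ∂_2: C_2 → C_1 sends each 2-simplex [p,q,r] to [q,r] − [p,r] + [p,q]. For instance
  ∂[0,2,6] = [2,6] − [0,6] + [0,2],
  ∂[1,3,6] = [3,6] − [1,6] + [1,3].
As a 21×14 matrix over Z this has rank 13, with invariant factors (1,1,1,1,1,1,1,1,1,1,1,1,1).

Computing H_k = (kernel of ∂_k) / (image of ∂_{k+1}):

  H_0: rank C_0 − rank ∂_1 = 7 − 6 = 1, and the invariant factors of ∂_1 are all 1, so H_0 = Z.
  H_1: rank ker ∂_1 − rank ∂_2 = (21 − 6) − 13 = 2, and the invariant factors of ∂_2 are all 1, so H_1 = Z^2.
  H_2: rank ker ∂_2 − rank ∂_3 = (14 − 13) − 0 = 1, and there is no ∂_3, so H_2 = Z.

Hence the Betti numbers are b_0 = 1, b_1 = 2, b_2 = 1.

b_0 = 1, b_1 = 2, b_2 = 1.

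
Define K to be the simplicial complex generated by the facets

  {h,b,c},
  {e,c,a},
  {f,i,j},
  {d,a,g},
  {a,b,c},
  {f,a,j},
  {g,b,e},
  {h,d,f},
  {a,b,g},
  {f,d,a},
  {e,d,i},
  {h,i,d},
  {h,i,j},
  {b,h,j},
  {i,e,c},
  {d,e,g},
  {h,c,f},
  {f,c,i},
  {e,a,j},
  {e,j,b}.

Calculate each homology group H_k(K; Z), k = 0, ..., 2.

Order the vertices as a < b < c < d < e < f < g < h < i < j. Listing each simplex with vertices in this order, K has dimension 2 with simplices:

  0-simplices (10): a, b, c, d, e, f, g, h, i, j
  1-simplices (30): ab, ac, ad, ae, af, ag, aj, bc, be, bg, bh, bj, ce, cf, ch, ci, de, df, dg, dh, di, eg, ei, ej, fh, fi, fj, hi, hj, ij
  2-simplices (20): abc, abg, ace, adf, adg, aej, afj, bch, beg, bej, bhj, cei, cfh, cfi, deg, dei, dfh, dhi, fij, hij

giving chain groups C_0 ≅ Z^10, C_1 ≅ Z^30, C_2 ≅ Z^20.

∂_1: C_1 → C_0 is given by ∂[p,q] = [q] − [p].
This gives a 10×30 integer matrix of rank 9; reducing to Smith normal form yields diagonal entries (1,1,1,1,1,1,1,1,1).

∂_2: C_2 → C_1 acts by ∂[p,q,r] = [q,r] − [p,r] + [p,q]. For instance
  ∂fij = ij − fj + fi,
  ∂afj = fj − aj + af.
As a 30×20 matrix over Z this has rank 20, with invariant factors (1,1,1,1,1,1,1,1,1,1,1,1,1,1,1,1,1,1,1,2).

Computing H_k = (kernel of ∂_k) / (image of ∂_{k+1}):

  H_0: rank C_0 − rank ∂_1 = 10 − 9 = 1, and the invariant factors of ∂_1 are all 1, so H_0 ≅ Z.
  H_1: rank ker ∂_1 − rank ∂_2 = (30 − 9) − 20 = 1, and ∂_2 has invariant factor 2 > 1, so H_1 ≅ Z ⊕ Z/2.
  H_2: rank ker ∂_2 − rank ∂_3 = (20 − 20) − 0 = 0, and there is no ∂_3, so H_2 ≅ 0.

As a check, the Euler characteristic is 10 − 30 + 20 = 0, which agrees with 1 − 1 + 0 = 0.

H_0 = Z,  H_1 = Z ⊕ Z/2,  H_2 = 0.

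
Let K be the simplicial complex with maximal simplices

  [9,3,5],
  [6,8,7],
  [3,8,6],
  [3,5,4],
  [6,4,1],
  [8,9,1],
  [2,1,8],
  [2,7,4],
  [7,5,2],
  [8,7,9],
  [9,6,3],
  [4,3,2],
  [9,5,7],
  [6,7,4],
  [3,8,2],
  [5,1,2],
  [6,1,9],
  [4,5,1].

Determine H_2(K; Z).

H_2 ≅ 0.

Order the vertices as 1 < 2 < 3 < 4 < 5 < 6 < 7 < 8 < 9. Listing each simplex with vertices in this order, K has dimension 2 with simplices:

  0-simplices (9): [1], [2], [3], [4], [5], [6], [7], [8], [9]
  1-simplices (27): (27 of them)
  2-simplices (18): [1,2,5], [1,2,8], [1,4,5], [1,4,6], [1,6,9], [1,8,9], [2,3,4], [2,3,8], [2,4,7], [2,5,7], [3,4,5], [3,5,9], [3,6,8], [3,6,9], [4,6,7], [5,7,9], [6,7,8], [7,8,9]

Hence C_0 ≅ Z^9, C_1 ≅ Z^27, C_2 ≅ Z^18.

∂_1: C_1 → C_0 maps an edge to its endpoints' difference, ∂[p,q] = q − p. For instance
  ∂[1,8] = [8] − [1].
As a 9×27 matrix over Z this has rank 8, with invariant factors (1,1,1,1,1,1,1,1).

∂_2: C_2 → C_1 sends each 2-simplex [p,q,r] to [q,r] − [p,r] + [p,q]. For instance
  ∂[2,4,7] = [4,7] − [2,7] + [2,4],
  ∂[5,7,9] = [7,9] − [5,9] + [5,7].
The resulting 27×18 matrix has rank 18, and its Smith normal form has invariant factors (1,1,1,1,1,1,1,1,1,1,1,1,1,1,1,1,1,2).

From H_k ≅ ker(∂_k) / im(∂_{k+1}) we obtain:

  H_2: rank ker ∂_2 − rank ∂_3 = (18 − 18) − 0 = 0, and there is no ∂_3, so H_2 = 0.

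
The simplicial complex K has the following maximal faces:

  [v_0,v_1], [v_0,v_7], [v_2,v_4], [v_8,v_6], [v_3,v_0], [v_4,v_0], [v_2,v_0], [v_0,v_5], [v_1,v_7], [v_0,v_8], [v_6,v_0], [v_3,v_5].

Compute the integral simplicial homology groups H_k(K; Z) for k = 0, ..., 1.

We work with the vertex ordering v_0 < v_1 < v_2 < v_3 < v_4 < v_5 < v_6 < v_7 < v_8. The simplices of K, each written with vertices in increasing order, are:

  0-simplices (9): [v_0], [v_1], [v_2], [v_3], [v_4], [v_5], [v_6], [v_7], [v_8]
  1-simplices (12): [v_0,v_1], [v_0,v_2], [v_0,v_3], [v_0,v_4], [v_0,v_5], [v_0,v_6], [v_0,v_7], [v_0,v_8], [v_1,v_7], [v_2,v_4], [v_3,v_5], [v_6,v_8]

Hence C_0 ≅ Z^9, C_1 ≅ Z^12.

Boundary ∂_1: C_1 → C_0 maps an edge to its endpoints' difference, ∂[p,q] = q − p.
This gives a 9×12 integer matrix of rank 8; reducing to Smith normal form yields diagonal entries (1,1,1,1,1,1,1,1).

Computing H_k = (kernel of ∂_k) / (image of ∂_{k+1}):

  H_0: rank C_0 − rank ∂_1 = 9 − 8 = 1, and the invariant factors of ∂_1 are all 1, so H_0 = Z.
  H_1: rank ker ∂_1 − rank ∂_2 = (12 − 8) − 0 = 4, and there is no ∂_2, so H_1 = Z^4.

(K is a triangulation of a wedge of 4 circles.)

H_0 ≅ Z,  H_1 ≅ Z^4.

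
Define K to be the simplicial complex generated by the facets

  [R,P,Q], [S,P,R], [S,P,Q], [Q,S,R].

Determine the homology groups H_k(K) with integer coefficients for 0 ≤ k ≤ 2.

Order the vertices as P < Q < R < S. Listing each simplex with vertices in this order, K has dimension 2 with simplices:

  0-simplices (4): P, Q, R, S
  1-simplices (6): PQ, PR, PS, QR, QS, RS
  2-simplices (4): PQR, PQS, PRS, QRS

Hence C_0 ≅ Z^4, C_1 ≅ Z^6, C_2 ≅ Z^4.

The boundary map ∂_1: C_1 → C_0 sends each edge [p,q] (with p < q) to q − p.
This gives a 4×6 integer matrix of rank 3; reducing to Smith normal form yields diagonal entries (1,1,1).

∂_2: C_2 → C_1 acts by ∂[p,q,r] = [q,r] − [p,r] + [p,q]. For instance
  ∂PQR = QR − PR + PQ,
  ∂PRS = RS − PS + PR.
The resulting 6×4 matrix has rank 3, and its Smith normal form has invariant factors (1,1,1).

Computing H_k = (kernel of ∂_k) / (image of ∂_{k+1}):

  H_0: rank C_0 − rank ∂_1 = 4 − 3 = 1, and the invariant factors of ∂_1 are all 1, so H_0 = Z.
  H_1: rank ker ∂_1 − rank ∂_2 = (6 − 3) − 3 = 0, and the invariant factors of ∂_2 are all 1, so H_1 = 0.
  H_2: rank ker ∂_2 − rank ∂_3 = (4 − 3) − 0 = 1, and there is no ∂_3, so H_2 = Z.

(K is a triangulation of the 2-sphere S^2.)

H_0 ≅ Z,  H_1 = 0,  H_2 ≅ Z.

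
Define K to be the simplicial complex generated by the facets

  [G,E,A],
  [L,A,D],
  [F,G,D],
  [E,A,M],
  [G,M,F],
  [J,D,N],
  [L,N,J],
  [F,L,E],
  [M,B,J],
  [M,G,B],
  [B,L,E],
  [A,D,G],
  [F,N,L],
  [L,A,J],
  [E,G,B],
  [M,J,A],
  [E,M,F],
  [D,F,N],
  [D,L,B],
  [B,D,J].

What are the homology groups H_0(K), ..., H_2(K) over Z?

H_0 ≅ Z,  H_1 ≅ Z ⊕ Z/2,  H_2 = 0.

K has 10 vertices, 30 edges, 20 triangles.
rank ∂_0 = 0, rank ∂_1 = 9 ⇒ b_0 = 10 − 0 − 9 = 1; all invariant factors of ∂_1 are 1 so no torsion. So H_0 = Z.
rank ∂_1 = 9, rank ∂_2 = 20 ⇒ b_1 = 30 − 9 − 20 = 1; ∂_2 has invariant factor(s) [2] giving torsion. So H_1 = Z ⊕ Z/2.
rank ∂_2 = 20, rank ∂_3 = 0 ⇒ b_2 = 20 − 20 − 0 = 0. So H_2 = 0.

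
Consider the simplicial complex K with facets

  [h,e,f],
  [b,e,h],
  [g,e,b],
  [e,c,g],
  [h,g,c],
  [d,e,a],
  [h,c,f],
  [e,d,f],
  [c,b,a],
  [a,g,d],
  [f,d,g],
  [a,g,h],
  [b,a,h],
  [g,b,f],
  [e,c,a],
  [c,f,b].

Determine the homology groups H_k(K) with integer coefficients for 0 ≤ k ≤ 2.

H_0 ≅ Z,  H_1 ≅ Z^2,  H_2 ≅ Z.

Order the vertices as a < b < c < d < e < f < g < h. Listing each simplex with vertices in this order, K has dimension 2 with simplices:

  0-simplices (8): a, b, c, d, e, f, g, h
  1-simplices (24): ab, ac, ad, ae, ag, ah, bc, be, bf, bg, bh, ce, cf, cg, ch, de, df, dg, ef, eg, eh, fg, fh, gh
  2-simplices (16): abc, abh, ace, ade, adg, agh, bcf, beg, beh, bfg, ceg, cfh, cgh, def, dfg, efh

so the chain groups are C_0 ≅ Z^8, C_1 ≅ Z^24, C_2 ≅ Z^16.

The boundary map ∂_1: C_1 → C_0 maps an edge to its endpoints' difference, ∂[p,q] = q − p. For instance
  ∂be = e − b.
This gives a 8×24 integer matrix of rank 7; reducing to Smith normal form yields diagonal entries (1,1,1,1,1,1,1).

∂_2: C_2 → C_1 sends each 2-simplex [p,q,r] to [q,r] − [p,r] + [p,q]. For instance
  ∂dfg = fg − dg + df,
  ∂abc = bc − ac + ab.
The 24×16 boundary matrix has rank 15 and Smith normal form diag(1,1,1,1,1,1,1,1,1,1,1,1,1,1,1).

Reading off H_k = ker ∂_k / im ∂_{k+1}:

  H_0: rank C_0 − rank ∂_1 = 8 − 7 = 1, and the invariant factors of ∂_1 are all 1, so H_0 = Z.
  H_1: rank ker ∂_1 − rank ∂_2 = (24 − 7) − 15 = 2, and the invariant factors of ∂_2 are all 1, so H_1 = Z^2.
  H_2: rank ker ∂_2 − rank ∂_3 = (16 − 15) − 0 = 1, and there is no ∂_3, so H_2 = Z.

(K is a triangulation of the torus T^2.)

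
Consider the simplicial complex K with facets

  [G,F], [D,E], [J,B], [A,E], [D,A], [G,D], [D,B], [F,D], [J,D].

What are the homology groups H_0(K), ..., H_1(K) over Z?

Take the total order A < B < D < E < F < G < J on the vertex set. Then K (dimension 1) consists of the simplices:

  0-simplices (7): A, B, D, E, F, G, J
  1-simplices (9): AD, AE, BD, BJ, DE, DF, DG, DJ, FG

Hence C_0 ≅ Z^7, C_1 ≅ Z^9.

The boundary map ∂_1: C_1 → C_0 sends each edge [p,q] (with p < q) to q − p.
As a 7×9 matrix over Z this has rank 6, with invariant factors (1,1,1,1,1,1).

Computing H_k = (kernel of ∂_k) / (image of ∂_{k+1}):

  H_0: rank C_0 − rank ∂_1 = 7 − 6 = 1, and the invariant factors of ∂_1 are all 1, so H_0 ≅ Z.
  H_1: rank ker ∂_1 − rank ∂_2 = (9 − 6) − 0 = 3, and there is no ∂_2, so H_1 ≅ Z^3.

As a check, the Euler characteristic is 7 − 9 = -2, which agrees with 1 − 3 = -2.

H_0 ≅ Z,  H_1 ≅ Z^3.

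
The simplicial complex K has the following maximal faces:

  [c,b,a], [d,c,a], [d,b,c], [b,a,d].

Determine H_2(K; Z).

H_2 ≅ Z.

Order the vertices as a < b < c < d. Listing each simplex with vertices in this order, K has dimension 2 with simplices:

  0-simplices (4): a, b, c, d
  1-simplices (6): ab, ac, ad, bc, bd, cd
  2-simplices (4): abc, abd, acd, bcd

Hence C_0 ≅ Z^4, C_1 ≅ Z^6, C_2 ≅ Z^4.

The boundary map ∂_1: C_1 → C_0 maps an edge to its endpoints' difference, ∂[p,q] = q − p.
This gives a 4×6 integer matrix of rank 3; reducing to Smith normal form yields diagonal entries (1,1,1).

The boundary map ∂_2: C_2 → C_1 acts by ∂[p,q,r] = [q,r] − [p,r] + [p,q]. For instance
  ∂bcd = cd − bd + bc,
  ∂acd = cd − ad + ac.
The resulting 6×4 matrix has rank 3, and its Smith normal form has invariant factors (1,1,1).

Computing H_k = (kernel of ∂_k) / (image of ∂_{k+1}):

  H_2: rank ker ∂_2 − rank ∂_3 = (4 − 3) − 0 = 1, and there is no ∂_3, so H_2 ≅ Z.

(K is a triangulation of the 2-sphere S^2.)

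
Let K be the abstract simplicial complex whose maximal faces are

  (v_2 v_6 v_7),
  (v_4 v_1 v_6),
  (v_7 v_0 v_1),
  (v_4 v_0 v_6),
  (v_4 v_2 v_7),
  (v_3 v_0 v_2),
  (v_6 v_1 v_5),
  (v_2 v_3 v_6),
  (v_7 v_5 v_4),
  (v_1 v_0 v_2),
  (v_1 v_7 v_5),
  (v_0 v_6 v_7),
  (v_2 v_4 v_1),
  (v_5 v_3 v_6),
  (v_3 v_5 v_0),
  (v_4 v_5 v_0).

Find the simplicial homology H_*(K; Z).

Fix the vertex order v_0 < v_1 < v_2 < v_3 < v_4 < v_5 < v_6 < v_7 and write every simplex with vertices in increasing order. Then dim K = 2 and the simplices of K are:

  0-simplices (8): [v_0], [v_1], [v_2], [v_3], [v_4], [v_5], [v_6], [v_7]
  1-simplices (24): (24 of them)
  2-simplices (16): (16 of them)

so the chain groups are C_0 ≅ Z^8, C_1 ≅ Z^24, C_2 ≅ Z^16.

∂_1: C_1 → C_0 maps an edge to its endpoints' difference, ∂[p,q] = q − p. For instance
  ∂[v_4,v_5] = [v_5] − [v_4].
As a 8×24 matrix over Z this has rank 7, with invariant factors (1,1,1,1,1,1,1).

Boundary ∂_2: C_2 → C_1 maps a triangle to the signed sum of its edges. For instance
  ∂[v_1,v_2,v_4] = [v_2,v_4] − [v_1,v_4] + [v_1,v_2],
  ∂[v_0,v_2,v_3] = [v_2,v_3] − [v_0,v_3] + [v_0,v_2].
This gives a 24×16 integer matrix of rank 15; reducing to Smith normal form yields diagonal entries (1,1,1,1,1,1,1,1,1,1,1,1,1,1,1).

Reading off H_k = ker ∂_k / im ∂_{k+1}:

  H_0: rank C_0 − rank ∂_1 = 8 − 7 = 1, and the invariant factors of ∂_1 are all 1, so H_0 = Z.
  H_1: rank ker ∂_1 − rank ∂_2 = (24 − 7) − 15 = 2, and the invariant factors of ∂_2 are all 1, so H_1 = Z^2.
  H_2: rank ker ∂_2 − rank ∂_3 = (16 − 15) − 0 = 1, and there is no ∂_3, so H_2 = Z.

(K is a triangulation of the torus T^2.)

H_0 ≅ Z,  H_1 ≅ Z^2,  H_2 ≅ Z.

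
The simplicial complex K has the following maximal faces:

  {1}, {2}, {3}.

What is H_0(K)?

Take the total order 1 < 2 < 3 on the vertex set. Then K (dimension 0) consists of the simplices:

  0-simplices (3): [1], [2], [3]

so the chain groups are C_0 ≅ Z^3.

Reading off H_k = ker ∂_k / im ∂_{k+1}:

  H_0: rank C_0 − rank ∂_1 = 3 − 0 = 3, and there is no ∂_1, so H_0 = Z^3.

H_0 = Z^3.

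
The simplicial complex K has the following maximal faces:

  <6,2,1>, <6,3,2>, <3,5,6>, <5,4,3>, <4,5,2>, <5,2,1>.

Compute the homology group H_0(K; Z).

K has 6 vertices, 12 edges, 6 triangles.
rank ∂_0 = 0, rank ∂_1 = 5 ⇒ b_0 = 6 − 0 − 5 = 1; all invariant factors of ∂_1 are 1 so no torsion. So H_0 = Z.

H_0 ≅ Z.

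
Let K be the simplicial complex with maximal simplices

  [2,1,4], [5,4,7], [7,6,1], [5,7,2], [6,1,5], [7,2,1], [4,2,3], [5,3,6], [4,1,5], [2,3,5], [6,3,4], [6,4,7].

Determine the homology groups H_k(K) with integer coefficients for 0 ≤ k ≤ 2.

H_0 ≅ Z,  H_1 ≅ Z/2,  H_2 = 0.

K has 7 vertices, 18 edges, 12 triangles.
rank ∂_0 = 0, rank ∂_1 = 6 ⇒ b_0 = 7 − 0 − 6 = 1; all invariant factors of ∂_1 are 1 so no torsion. So H_0 ≅ Z.
rank ∂_1 = 6, rank ∂_2 = 12 ⇒ b_1 = 18 − 6 − 12 = 0; ∂_2 has invariant factor(s) [2] giving torsion. So H_1 ≅ Z/2.
rank ∂_2 = 12, rank ∂_3 = 0 ⇒ b_2 = 12 − 12 − 0 = 0. So H_2 ≅ 0.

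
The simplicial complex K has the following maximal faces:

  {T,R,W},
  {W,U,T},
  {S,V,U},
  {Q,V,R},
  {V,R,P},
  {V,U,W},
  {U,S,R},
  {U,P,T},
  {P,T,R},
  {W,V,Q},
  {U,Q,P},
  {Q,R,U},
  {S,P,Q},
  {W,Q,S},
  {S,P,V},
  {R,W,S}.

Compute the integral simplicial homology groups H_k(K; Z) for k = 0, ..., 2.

We work with the vertex ordering P < Q < R < S < T < U < V < W. The simplices of K, each written with vertices in increasing order, are:

  0-simplices (8): P, Q, R, S, T, U, V, W
  1-simplices (24): PQ, PR, PS, PT, PU, PV, QR, QS, QU, QV, QW, RS, RT, RU, RV, RW, SU, SV, SW, TU, TW, UV, UW, VW
  2-simplices (16): PQS, PQU, PRT, PRV, PSV, PTU, QRU, QRV, QSW, QVW, RSU, RSW, RTW, SUV, TUW, UVW

giving chain groups C_0 ≅ Z^8, C_1 ≅ Z^24, C_2 ≅ Z^16.

The boundary map ∂_1: C_1 → C_0 maps an edge to its endpoints' difference, ∂[p,q] = q − p. For instance
  ∂SW = W − S.
This gives a 8×24 integer matrix of rank 7; reducing to Smith normal form yields diagonal entries (1,1,1,1,1,1,1).

The boundary map ∂_2: C_2 → C_1 acts by ∂[p,q,r] = [q,r] − [p,r] + [p,q]. For instance
  ∂QVW = VW − QW + QV,
  ∂RTW = TW − RW + RT.
As a 24×16 matrix over Z this has rank 15, with invariant factors (1,1,1,1,1,1,1,1,1,1,1,1,1,1,1).

Reading off H_k = ker ∂_k / im ∂_{k+1}:

  H_0: rank C_0 − rank ∂_1 = 8 − 7 = 1, and the invariant factors of ∂_1 are all 1, so H_0 ≅ Z.
  H_1: rank ker ∂_1 − rank ∂_2 = (24 − 7) − 15 = 2, and the invariant factors of ∂_2 are all 1, so H_1 ≅ Z^2.
  H_2: rank ker ∂_2 − rank ∂_3 = (16 − 15) − 0 = 1, and there is no ∂_3, so H_2 ≅ Z.

(K is a triangulation of the torus T^2.)

H_0 = Z,  H_1 = Z^2,  H_2 = Z.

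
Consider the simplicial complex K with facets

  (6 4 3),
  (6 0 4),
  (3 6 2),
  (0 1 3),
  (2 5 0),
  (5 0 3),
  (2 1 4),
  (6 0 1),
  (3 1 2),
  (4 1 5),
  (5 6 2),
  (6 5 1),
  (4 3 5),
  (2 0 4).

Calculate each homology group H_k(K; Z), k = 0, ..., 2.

Order the vertices as 0 < 1 < 2 < 3 < 4 < 5 < 6. Listing each simplex with vertices in this order, K has dimension 2 with simplices:

  0-simplices (7): [0], [1], [2], [3], [4], [5], [6]
  1-simplices (21): [0,1], [0,2], [0,3], [0,4], [0,5], [0,6], [1,2], [1,3], [1,4], [1,5], [1,6], [2,3], [2,4], [2,5], [2,6], [3,4], [3,5], [3,6], [4,5], [4,6], [5,6]
  2-simplices (14): [0,1,3], [0,1,6], [0,2,4], [0,2,5], [0,3,5], [0,4,6], [1,2,3], [1,2,4], [1,4,5], [1,5,6], [2,3,6], [2,5,6], [3,4,5], [3,4,6]

Hence C_0 ≅ Z^7, C_1 ≅ Z^21, C_2 ≅ Z^14.

Boundary ∂_1: C_1 → C_0 maps an edge to its endpoints' difference, ∂[p,q] = q − p. For instance
  ∂[0,1] = [1] − [0].
As a 7×21 matrix over Z this has rank 6, with invariant factors (1,1,1,1,1,1).

Boundary ∂_2: C_2 → C_1 maps a triangle to the signed sum of its edges. For instance
  ∂[0,1,3] = [1,3] − [0,3] + [0,1],
  ∂[0,2,4] = [2,4] − [0,4] + [0,2].
The 21×14 boundary matrix has rank 13 and Smith normal form diag(1,1,1,1,1,1,1,1,1,1,1,1,1).

From H_k ≅ ker(∂_k) / im(∂_{k+1}) we obtain:

  H_0: rank C_0 − rank ∂_1 = 7 − 6 = 1, and the invariant factors of ∂_1 are all 1, so H_0 = Z.
  H_1: rank ker ∂_1 − rank ∂_2 = (21 − 6) − 13 = 2, and the invariant factors of ∂_2 are all 1, so H_1 = Z^2.
  H_2: rank ker ∂_2 − rank ∂_3 = (14 − 13) − 0 = 1, and there is no ∂_3, so H_2 = Z.

H_0 ≅ Z,  H_1 ≅ Z^2,  H_2 ≅ Z.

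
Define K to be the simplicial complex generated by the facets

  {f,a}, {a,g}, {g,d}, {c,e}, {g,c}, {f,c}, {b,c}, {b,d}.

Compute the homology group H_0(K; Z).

H_0 = Z.

We work with the vertex ordering a < b < c < d < e < f < g. The simplices of K, each written with vertices in increasing order, are:

  0-simplices (7): a, b, c, d, e, f, g
  1-simplices (8): af, ag, bc, bd, ce, cf, cg, dg

Hence C_0 ≅ Z^7, C_1 ≅ Z^8.

∂_1: C_1 → C_0 is given by ∂[p,q] = [q] − [p]. For instance
  ∂cg = g − c.
This gives a 7×8 integer matrix of rank 6; reducing to Smith normal form yields diagonal entries (1,1,1,1,1,1).

Reading off H_k = ker ∂_k / im ∂_{k+1}:

  H_0: rank C_0 − rank ∂_1 = 7 − 6 = 1, and the invariant factors of ∂_1 are all 1, so H_0 = Z.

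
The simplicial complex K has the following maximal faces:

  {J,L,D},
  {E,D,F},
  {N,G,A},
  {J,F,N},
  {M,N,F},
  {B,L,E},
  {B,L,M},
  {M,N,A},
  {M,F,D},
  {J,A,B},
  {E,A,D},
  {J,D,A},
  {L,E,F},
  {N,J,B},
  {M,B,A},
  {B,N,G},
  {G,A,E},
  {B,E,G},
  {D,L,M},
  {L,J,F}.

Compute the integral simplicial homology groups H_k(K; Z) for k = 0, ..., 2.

H_0 = Z,  H_1 = Z ⊕ Z/2Z,  H_2 = 0.

Fix the vertex order A < B < D < E < F < G < J < L < M < N and write every simplex with vertices in increasing order. Then dim K = 2 and the simplices of K are:

  0-simplices (10): A, B, D, E, F, G, J, L, M, N
  1-simplices (30): AB, AD, AE, AG, AJ, AM, AN, BE, BG, BJ, BL, BM, BN, DE, DF, DJ, DL, DM, EF, EG, EL, FJ, FL, FM, FN, GN, JL, JN, LM, MN
  2-simplices (20): ABJ, ABM, ADE, ADJ, AEG, AGN, AMN, BEG, BEL, BGN, BJN, BLM, DEF, DFM, DJL, DLM, EFL, FJL, FJN, FMN

giving chain groups C_0 ≅ Z^10, C_1 ≅ Z^30, C_2 ≅ Z^20.

∂_1: C_1 → C_0 maps an edge to its endpoints' difference, ∂[p,q] = q − p.
This gives a 10×30 integer matrix of rank 9; reducing to Smith normal form yields diagonal entries (1,1,1,1,1,1,1,1,1).

The boundary map ∂_2: C_2 → C_1 maps a triangle to the signed sum of its edges. For instance
  ∂AGN = GN − AN + AG,
  ∂ADE = DE − AE + AD.
The 30×20 boundary matrix has rank 20 and Smith normal form diag(1,1,1,1,1,1,1,1,1,1,1,1,1,1,1,1,1,1,1,2).

From H_k ≅ ker(∂_k) / im(∂_{k+1}) we obtain:

  H_0: rank C_0 − rank ∂_1 = 10 − 9 = 1, and the invariant factors of ∂_1 are all 1, so H_0 = Z.
  H_1: rank ker ∂_1 − rank ∂_2 = (30 − 9) − 20 = 1, and ∂_2 has invariant factor 2 > 1, so H_1 = Z ⊕ Z/2Z.
  H_2: rank ker ∂_2 − rank ∂_3 = (20 − 20) − 0 = 0, and there is no ∂_3, so H_2 = 0.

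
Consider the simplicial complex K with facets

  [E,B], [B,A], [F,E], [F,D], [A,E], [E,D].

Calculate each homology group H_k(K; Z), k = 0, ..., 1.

H_0 ≅ Z,  H_1 ≅ Z^2.

Order the vertices as A < B < D < E < F. Listing each simplex with vertices in this order, K has dimension 1 with simplices:

  0-simplices (5): A, B, D, E, F
  1-simplices (6): AB, AE, BE, DE, DF, EF

giving chain groups C_0 ≅ Z^5, C_1 ≅ Z^6.

The boundary map ∂_1: C_1 → C_0 is given by ∂[p,q] = [q] − [p]. For instance
  ∂DE = E − D.
As a 5×6 matrix over Z this has rank 4, with invariant factors (1,1,1,1).

Reading off H_k = ker ∂_k / im ∂_{k+1}:

  H_0: rank C_0 − rank ∂_1 = 5 − 4 = 1, and the invariant factors of ∂_1 are all 1, so H_0 = Z.
  H_1: rank ker ∂_1 − rank ∂_2 = (6 − 4) − 0 = 2, and there is no ∂_2, so H_1 = Z^2.

As a check, the Euler characteristic is 5 − 6 = -1, which agrees with 1 − 2 = -1.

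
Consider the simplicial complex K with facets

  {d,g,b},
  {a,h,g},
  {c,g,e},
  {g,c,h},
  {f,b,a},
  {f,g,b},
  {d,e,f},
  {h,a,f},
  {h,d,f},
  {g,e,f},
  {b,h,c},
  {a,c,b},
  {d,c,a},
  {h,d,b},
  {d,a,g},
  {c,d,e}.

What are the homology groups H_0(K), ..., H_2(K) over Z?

Fix the vertex order a < b < c < d < e < f < g < h and write every simplex with vertices in increasing order. Then dim K = 2 and the simplices of K are:

  0-simplices (8): a, b, c, d, e, f, g, h
  1-simplices (24): ab, ac, ad, af, ag, ah, bc, bd, bf, bg, bh, cd, ce, cg, ch, de, df, dg, dh, ef, eg, fg, fh, gh
  2-simplices (16): abc, abf, acd, adg, afh, agh, bch, bdg, bdh, bfg, cde, ceg, cgh, def, dfh, efg

so the chain groups are C_0 ≅ Z^8, C_1 ≅ Z^24, C_2 ≅ Z^16.

Boundary ∂_1: C_1 → C_0 is given by ∂[p,q] = [q] − [p].
The resulting 8×24 matrix has rank 7, and its Smith normal form has invariant factors (1,1,1,1,1,1,1).

The boundary map ∂_2: C_2 → C_1 acts by ∂[p,q,r] = [q,r] − [p,r] + [p,q]. For instance
  ∂afh = fh − ah + af,
  ∂ceg = eg − cg + ce.
This gives a 24×16 integer matrix of rank 15; reducing to Smith normal form yields diagonal entries (1,1,1,1,1,1,1,1,1,1,1,1,1,1,1).

Computing H_k = (kernel of ∂_k) / (image of ∂_{k+1}):

  H_0: rank C_0 − rank ∂_1 = 8 − 7 = 1, and the invariant factors of ∂_1 are all 1, so H_0 = Z.
  H_1: rank ker ∂_1 − rank ∂_2 = (24 − 7) − 15 = 2, and the invariant factors of ∂_2 are all 1, so H_1 = Z^2.
  H_2: rank ker ∂_2 − rank ∂_3 = (16 − 15) − 0 = 1, and there is no ∂_3, so H_2 = Z.

H_0 ≅ Z,  H_1 ≅ Z^2,  H_2 ≅ Z.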